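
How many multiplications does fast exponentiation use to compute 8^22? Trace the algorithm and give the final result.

Computing 8^22 by squaring (build up from 8^1; each line after the first costs one multiplication):

8^1 = 8
8^2 = (8^1)^2 = 8^2 = 64
8^4 = (8^2)^2 = 64^2 = 4096
8^5 = 8 * 8^4 = 8 * 4096 = 32768
8^10 = (8^5)^2 = 32768^2 = 1073741824
8^11 = 8 * 8^10 = 8 * 1073741824 = 8589934592
8^22 = (8^11)^2 = 8589934592^2 = 73786976294838206464

Result: 73786976294838206464
Multiplications needed: 6 (6 lines after 8^1)

8^22 = 73786976294838206464. Using exponentiation by squaring, this requires 6 multiplications. The key idea: if the exponent is even, square the half-power; if odd, multiply by the base once.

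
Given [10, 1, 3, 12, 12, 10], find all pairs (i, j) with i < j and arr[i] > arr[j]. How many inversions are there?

Finding inversions in [10, 1, 3, 12, 12, 10]:

(0, 1): arr[0]=10 > arr[1]=1
(0, 2): arr[0]=10 > arr[2]=3
(3, 5): arr[3]=12 > arr[5]=10
(4, 5): arr[4]=12 > arr[5]=10

Total inversions: 4

The array has 4 inversion(s): (0,1), (0,2), (3,5), (4,5). Each pair (i,j) satisfies i < j and arr[i] > arr[j].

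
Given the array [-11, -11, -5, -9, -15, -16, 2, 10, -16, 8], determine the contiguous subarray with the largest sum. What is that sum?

Using Kadane's algorithm on [-11, -11, -5, -9, -15, -16, 2, 10, -16, 8]:

Scanning through the array:
Position 1 (value -11): max_ending_here = -11, max_so_far = -11
Position 2 (value -5): max_ending_here = -5, max_so_far = -5
Position 3 (value -9): max_ending_here = -9, max_so_far = -5
Position 4 (value -15): max_ending_here = -15, max_so_far = -5
Position 5 (value -16): max_ending_here = -16, max_so_far = -5
Position 6 (value 2): max_ending_here = 2, max_so_far = 2
Position 7 (value 10): max_ending_here = 12, max_so_far = 12
Position 8 (value -16): max_ending_here = -4, max_so_far = 12
Position 9 (value 8): max_ending_here = 8, max_so_far = 12

Maximum subarray: [2, 10]
Maximum sum: 12

The maximum subarray is [2, 10] with sum 12. This subarray runs from index 6 to index 7.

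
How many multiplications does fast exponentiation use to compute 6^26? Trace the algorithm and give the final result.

Computing 6^26 by squaring (build up from 6^1; each line after the first costs one multiplication):

6^1 = 6
6^2 = (6^1)^2 = 6^2 = 36
6^3 = 6 * 6^2 = 6 * 36 = 216
6^6 = (6^3)^2 = 216^2 = 46656
6^12 = (6^6)^2 = 46656^2 = 2176782336
6^13 = 6 * 6^12 = 6 * 2176782336 = 13060694016
6^26 = (6^13)^2 = 13060694016^2 = 170581728179578208256

Result: 170581728179578208256
Multiplications needed: 6 (6 lines after 6^1)

6^26 = 170581728179578208256. Using exponentiation by squaring, this requires 6 multiplications. The key idea: if the exponent is even, square the half-power; if odd, multiply by the base once.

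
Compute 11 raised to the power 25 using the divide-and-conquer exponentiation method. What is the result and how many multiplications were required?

Computing 11^25 by squaring (build up from 11^1; each line after the first costs one multiplication):

11^1 = 11
11^2 = (11^1)^2 = 11^2 = 121
11^3 = 11 * 11^2 = 11 * 121 = 1331
11^6 = (11^3)^2 = 1331^2 = 1771561
11^12 = (11^6)^2 = 1771561^2 = 3138428376721
11^24 = (11^12)^2 = 3138428376721^2 = 9849732675807611094711841
11^25 = 11 * 11^24 = 11 * 9849732675807611094711841 = 108347059433883722041830251

Result: 108347059433883722041830251
Multiplications needed: 6 (6 lines after 11^1)

11^25 = 108347059433883722041830251. Using exponentiation by squaring, this requires 6 multiplications. The key idea: if the exponent is even, square the half-power; if odd, multiply by the base once.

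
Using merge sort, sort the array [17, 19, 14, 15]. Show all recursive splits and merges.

Merge sort trace:

Split: [17, 19, 14, 15] -> [17, 19] and [14, 15]
  Split: [17, 19] -> [17] and [19]
  Merge: [17] + [19] -> [17, 19]
  Split: [14, 15] -> [14] and [15]
  Merge: [14] + [15] -> [14, 15]
Merge: [17, 19] + [14, 15] -> [14, 15, 17, 19]

Final sorted array: [14, 15, 17, 19]

The merge sort proceeds by recursively splitting the array and merging sorted halves.
After all merges, the sorted array is [14, 15, 17, 19].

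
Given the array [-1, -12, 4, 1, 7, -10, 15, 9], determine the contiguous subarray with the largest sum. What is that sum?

Using Kadane's algorithm on [-1, -12, 4, 1, 7, -10, 15, 9]:

Scanning through the array:
Position 1 (value -12): max_ending_here = -12, max_so_far = -1
Position 2 (value 4): max_ending_here = 4, max_so_far = 4
Position 3 (value 1): max_ending_here = 5, max_so_far = 5
Position 4 (value 7): max_ending_here = 12, max_so_far = 12
Position 5 (value -10): max_ending_here = 2, max_so_far = 12
Position 6 (value 15): max_ending_here = 17, max_so_far = 17
Position 7 (value 9): max_ending_here = 26, max_so_far = 26

Maximum subarray: [4, 1, 7, -10, 15, 9]
Maximum sum: 26

The maximum subarray is [4, 1, 7, -10, 15, 9] with sum 26. This subarray runs from index 2 to index 7.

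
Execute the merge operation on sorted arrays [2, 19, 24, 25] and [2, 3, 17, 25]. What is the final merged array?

Merging process:

Compare 2 vs 2: take 2 from left. Merged: [2]
Compare 19 vs 2: take 2 from right. Merged: [2, 2]
Compare 19 vs 3: take 3 from right. Merged: [2, 2, 3]
Compare 19 vs 17: take 17 from right. Merged: [2, 2, 3, 17]
Compare 19 vs 25: take 19 from left. Merged: [2, 2, 3, 17, 19]
Compare 24 vs 25: take 24 from left. Merged: [2, 2, 3, 17, 19, 24]
Compare 25 vs 25: take 25 from left. Merged: [2, 2, 3, 17, 19, 24, 25]
Append remaining from right: [25]. Merged: [2, 2, 3, 17, 19, 24, 25, 25]

Final merged array: [2, 2, 3, 17, 19, 24, 25, 25]
Total comparisons: 7

The merged array is [2, 2, 3, 17, 19, 24, 25, 25], requiring 7 comparisons. The merge step runs in O(n) time where n is the total number of elements.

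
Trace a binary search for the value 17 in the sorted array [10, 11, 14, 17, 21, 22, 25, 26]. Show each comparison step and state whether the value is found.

Binary search for 17 in [10, 11, 14, 17, 21, 22, 25, 26]:

lo=0, hi=7, mid=3, arr[mid]=17 -> Found target at index 3!

Binary search finds 17 at index 3 after 1 comparisons. The search repeatedly halves the search space by comparing with the middle element.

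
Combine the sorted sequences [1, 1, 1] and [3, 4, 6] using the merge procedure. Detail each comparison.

Merging process:

Compare 1 vs 3: take 1 from left. Merged: [1]
Compare 1 vs 3: take 1 from left. Merged: [1, 1]
Compare 1 vs 3: take 1 from left. Merged: [1, 1, 1]
Append remaining from right: [3, 4, 6]. Merged: [1, 1, 1, 3, 4, 6]

Final merged array: [1, 1, 1, 3, 4, 6]
Total comparisons: 3

The merged array is [1, 1, 1, 3, 4, 6], requiring 3 comparisons. The merge step runs in O(n) time where n is the total number of elements.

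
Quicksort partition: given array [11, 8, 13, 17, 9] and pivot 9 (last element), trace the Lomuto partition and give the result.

Lomuto partition with pivot = 9:

Initial array: [11, 8, 13, 17, 9]

arr[0]=11 > 9: no swap
arr[1]=8 <= 9: swap with position 0, array becomes [8, 11, 13, 17, 9]
arr[2]=13 > 9: no swap
arr[3]=17 > 9: no swap

Place pivot at position 1: [8, 9, 13, 17, 11]
Pivot position: 1

After partitioning with pivot 9, the array becomes [8, 9, 13, 17, 11]. The pivot is placed at index 1. All elements to the left of the pivot are <= 9, and all elements to the right are > 9.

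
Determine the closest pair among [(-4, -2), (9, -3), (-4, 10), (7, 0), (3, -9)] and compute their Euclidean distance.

Computing all pairwise distances among 5 points:

d((-4, -2), (9, -3)) = 13.0384
d((-4, -2), (-4, 10)) = 12.0
d((-4, -2), (7, 0)) = 11.1803
d((-4, -2), (3, -9)) = 9.8995
d((9, -3), (-4, 10)) = 18.3848
d((9, -3), (7, 0)) = 3.6056 <-- minimum
d((9, -3), (3, -9)) = 8.4853
d((-4, 10), (7, 0)) = 14.8661
d((-4, 10), (3, -9)) = 20.2485
d((7, 0), (3, -9)) = 9.8489

Closest pair: (9, -3) and (7, 0) with distance 3.6056

The closest pair is (9, -3) and (7, 0) with Euclidean distance 3.6056. For 5 points, brute-force pairwise comparison is shown above. For large n, the divide-and-conquer algorithm (sort by x, recurse on halves, check the dividing strip) achieves O(n log n).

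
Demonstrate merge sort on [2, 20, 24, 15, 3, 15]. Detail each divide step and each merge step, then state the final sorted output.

Merge sort trace:

Split: [2, 20, 24, 15, 3, 15] -> [2, 20, 24] and [15, 3, 15]
  Split: [2, 20, 24] -> [2] and [20, 24]
    Split: [20, 24] -> [20] and [24]
    Merge: [20] + [24] -> [20, 24]
  Merge: [2] + [20, 24] -> [2, 20, 24]
  Split: [15, 3, 15] -> [15] and [3, 15]
    Split: [3, 15] -> [3] and [15]
    Merge: [3] + [15] -> [3, 15]
  Merge: [15] + [3, 15] -> [3, 15, 15]
Merge: [2, 20, 24] + [3, 15, 15] -> [2, 3, 15, 15, 20, 24]

Final sorted array: [2, 3, 15, 15, 20, 24]

The merge sort proceeds by recursively splitting the array and merging sorted halves.
After all merges, the sorted array is [2, 3, 15, 15, 20, 24].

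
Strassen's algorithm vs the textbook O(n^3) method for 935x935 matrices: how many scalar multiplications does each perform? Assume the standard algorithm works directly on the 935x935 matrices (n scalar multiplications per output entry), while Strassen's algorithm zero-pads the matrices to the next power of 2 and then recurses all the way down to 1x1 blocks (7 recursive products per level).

Matrix multiplication for 935x935 matrices:

Strassen's algorithm requires power-of-2 dimensions. Pad 935x935 to 1024x1024 (next power of 2).

Standard algorithm: 935^3 = 817400375 multiplications
Strassen's algorithm: 7^(log2(1024)) = 7^10 = 282475249 multiplications
Savings: 817400375 - 282475249 = 534925126 multiplications

Standard: 817400375 multiplications (935^3). Strassen: 282475249 multiplications (7^10, after padding to 1024x1024). Strassen reduces 8 recursive multiplications to 7 at each level.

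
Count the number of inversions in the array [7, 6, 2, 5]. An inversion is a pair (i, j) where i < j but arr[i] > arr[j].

Finding inversions in [7, 6, 2, 5]:

(0, 1): arr[0]=7 > arr[1]=6
(0, 2): arr[0]=7 > arr[2]=2
(0, 3): arr[0]=7 > arr[3]=5
(1, 2): arr[1]=6 > arr[2]=2
(1, 3): arr[1]=6 > arr[3]=5

Total inversions: 5

The array has 5 inversion(s): (0,1), (0,2), (0,3), (1,2), (1,3). Each pair (i,j) satisfies i < j and arr[i] > arr[j].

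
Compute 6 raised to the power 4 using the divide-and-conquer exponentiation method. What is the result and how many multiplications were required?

Computing 6^4 by squaring (build up from 6^1; each line after the first costs one multiplication):

6^1 = 6
6^2 = (6^1)^2 = 6^2 = 36
6^4 = (6^2)^2 = 36^2 = 1296

Result: 1296
Multiplications needed: 2 (2 lines after 6^1)

6^4 = 1296. Using exponentiation by squaring, this requires 2 multiplications. The key idea: if the exponent is even, square the half-power; if odd, multiply by the base once.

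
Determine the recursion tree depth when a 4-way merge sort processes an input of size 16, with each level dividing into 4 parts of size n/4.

For divide and conquer with division factor 4:

Problem sizes at each level:
Level 0: 16
Level 1: 4
Level 2: 1

The root is level 0 and the size-1 base case is level 2 (the tree spans levels 0 through 2, i.e. 3 levels counting the root), so the depth is the number of divisions: log_4(16) = 2

The recursion tree depth is log_4(16) = 2. At each level, the problem size is divided by 4, so it takes 2 divisions to reduce to a base case of size 1. The algorithm makes 4 recursive calls at each level.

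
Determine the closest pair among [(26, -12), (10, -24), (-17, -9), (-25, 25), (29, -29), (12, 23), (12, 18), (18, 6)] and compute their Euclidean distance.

Computing all pairwise distances among 8 points:

d((26, -12), (10, -24)) = 20.0
d((26, -12), (-17, -9)) = 43.1045
d((26, -12), (-25, 25)) = 63.0079
d((26, -12), (29, -29)) = 17.2627
d((26, -12), (12, 23)) = 37.6962
d((26, -12), (12, 18)) = 33.1059
d((26, -12), (18, 6)) = 19.6977
d((10, -24), (-17, -9)) = 30.8869
d((10, -24), (-25, 25)) = 60.2163
d((10, -24), (29, -29)) = 19.6469
d((10, -24), (12, 23)) = 47.0425
d((10, -24), (12, 18)) = 42.0476
d((10, -24), (18, 6)) = 31.0483
d((-17, -9), (-25, 25)) = 34.9285
d((-17, -9), (29, -29)) = 50.1597
d((-17, -9), (12, 23)) = 43.1856
d((-17, -9), (12, 18)) = 39.6232
d((-17, -9), (18, 6)) = 38.0789
d((-25, 25), (29, -29)) = 76.3675
d((-25, 25), (12, 23)) = 37.054
d((-25, 25), (12, 18)) = 37.6563
d((-25, 25), (18, 6)) = 47.0106
d((29, -29), (12, 23)) = 54.7083
d((29, -29), (12, 18)) = 49.98
d((29, -29), (18, 6)) = 36.6879
d((12, 23), (12, 18)) = 5.0 <-- minimum
d((12, 23), (18, 6)) = 18.0278
d((12, 18), (18, 6)) = 13.4164

Closest pair: (12, 23) and (12, 18) with distance 5.0

The closest pair is (12, 23) and (12, 18) with Euclidean distance 5.0. For 8 points, brute-force pairwise comparison is shown above. For large n, the divide-and-conquer algorithm (sort by x, recurse on halves, check the dividing strip) achieves O(n log n).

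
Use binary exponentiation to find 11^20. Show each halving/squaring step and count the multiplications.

Computing 11^20 by squaring (build up from 11^1; each line after the first costs one multiplication):

11^1 = 11
11^2 = (11^1)^2 = 11^2 = 121
11^4 = (11^2)^2 = 121^2 = 14641
11^5 = 11 * 11^4 = 11 * 14641 = 161051
11^10 = (11^5)^2 = 161051^2 = 25937424601
11^20 = (11^10)^2 = 25937424601^2 = 672749994932560009201

Result: 672749994932560009201
Multiplications needed: 5 (5 lines after 11^1)

11^20 = 672749994932560009201. Using exponentiation by squaring, this requires 5 multiplications. The key idea: if the exponent is even, square the half-power; if odd, multiply by the base once.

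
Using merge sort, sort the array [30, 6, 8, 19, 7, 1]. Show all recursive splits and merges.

Merge sort trace:

Split: [30, 6, 8, 19, 7, 1] -> [30, 6, 8] and [19, 7, 1]
  Split: [30, 6, 8] -> [30] and [6, 8]
    Split: [6, 8] -> [6] and [8]
    Merge: [6] + [8] -> [6, 8]
  Merge: [30] + [6, 8] -> [6, 8, 30]
  Split: [19, 7, 1] -> [19] and [7, 1]
    Split: [7, 1] -> [7] and [1]
    Merge: [7] + [1] -> [1, 7]
  Merge: [19] + [1, 7] -> [1, 7, 19]
Merge: [6, 8, 30] + [1, 7, 19] -> [1, 6, 7, 8, 19, 30]

Final sorted array: [1, 6, 7, 8, 19, 30]

The merge sort proceeds by recursively splitting the array and merging sorted halves.
After all merges, the sorted array is [1, 6, 7, 8, 19, 30].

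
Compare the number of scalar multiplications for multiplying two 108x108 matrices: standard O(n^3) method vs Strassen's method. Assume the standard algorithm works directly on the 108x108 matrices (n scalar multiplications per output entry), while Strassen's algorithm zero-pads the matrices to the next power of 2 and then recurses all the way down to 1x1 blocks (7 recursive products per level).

Matrix multiplication for 108x108 matrices:

Strassen's algorithm requires power-of-2 dimensions. Pad 108x108 to 128x128 (next power of 2).

Standard algorithm: 108^3 = 1259712 multiplications
Strassen's algorithm: 7^(log2(128)) = 7^7 = 823543 multiplications
Savings: 1259712 - 823543 = 436169 multiplications

Standard: 1259712 multiplications (108^3). Strassen: 823543 multiplications (7^7, after padding to 128x128). Strassen reduces 8 recursive multiplications to 7 at each level.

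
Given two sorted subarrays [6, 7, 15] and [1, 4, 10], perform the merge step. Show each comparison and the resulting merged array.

Merging process:

Compare 6 vs 1: take 1 from right. Merged: [1]
Compare 6 vs 4: take 4 from right. Merged: [1, 4]
Compare 6 vs 10: take 6 from left. Merged: [1, 4, 6]
Compare 7 vs 10: take 7 from left. Merged: [1, 4, 6, 7]
Compare 15 vs 10: take 10 from right. Merged: [1, 4, 6, 7, 10]
Append remaining from left: [15]. Merged: [1, 4, 6, 7, 10, 15]

Final merged array: [1, 4, 6, 7, 10, 15]
Total comparisons: 5

The merged array is [1, 4, 6, 7, 10, 15], requiring 5 comparisons. The merge step runs in O(n) time where n is the total number of elements.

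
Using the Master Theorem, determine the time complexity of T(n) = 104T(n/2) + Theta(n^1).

Master Theorem for T(n) = 104T(n/2) + O(n^1):

a = 104, b = 2, c = 1
log_b(a) = log_2(104) = 6.7004

Case 1: c = 1 < log_2(104) = 6.7004
T(n) = O(n^(log_2 104))

For T(n) = 104T(n/2) + O(n^1): log_2(104) = 6.7004. This is Case 1 of the Master Theorem (c < log_b(a), work dominated by leaves), giving O(n^(log_2 104)).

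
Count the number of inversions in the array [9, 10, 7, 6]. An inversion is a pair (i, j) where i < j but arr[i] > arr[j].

Finding inversions in [9, 10, 7, 6]:

(0, 2): arr[0]=9 > arr[2]=7
(0, 3): arr[0]=9 > arr[3]=6
(1, 2): arr[1]=10 > arr[2]=7
(1, 3): arr[1]=10 > arr[3]=6
(2, 3): arr[2]=7 > arr[3]=6

Total inversions: 5

The array has 5 inversion(s): (0,2), (0,3), (1,2), (1,3), (2,3). Each pair (i,j) satisfies i < j and arr[i] > arr[j].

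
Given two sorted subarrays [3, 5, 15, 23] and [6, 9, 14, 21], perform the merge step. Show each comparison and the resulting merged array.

Merging process:

Compare 3 vs 6: take 3 from left. Merged: [3]
Compare 5 vs 6: take 5 from left. Merged: [3, 5]
Compare 15 vs 6: take 6 from right. Merged: [3, 5, 6]
Compare 15 vs 9: take 9 from right. Merged: [3, 5, 6, 9]
Compare 15 vs 14: take 14 from right. Merged: [3, 5, 6, 9, 14]
Compare 15 vs 21: take 15 from left. Merged: [3, 5, 6, 9, 14, 15]
Compare 23 vs 21: take 21 from right. Merged: [3, 5, 6, 9, 14, 15, 21]
Append remaining from left: [23]. Merged: [3, 5, 6, 9, 14, 15, 21, 23]

Final merged array: [3, 5, 6, 9, 14, 15, 21, 23]
Total comparisons: 7

The merged array is [3, 5, 6, 9, 14, 15, 21, 23], requiring 7 comparisons. The merge step runs in O(n) time where n is the total number of elements.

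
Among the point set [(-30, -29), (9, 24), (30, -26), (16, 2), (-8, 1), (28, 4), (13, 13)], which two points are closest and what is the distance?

Computing all pairwise distances among 7 points:

d((-30, -29), (9, 24)) = 65.8027
d((-30, -29), (30, -26)) = 60.075
d((-30, -29), (16, 2)) = 55.4707
d((-30, -29), (-8, 1)) = 37.2022
d((-30, -29), (28, 4)) = 66.7308
d((-30, -29), (13, 13)) = 60.1082
d((9, 24), (30, -26)) = 54.231
d((9, 24), (16, 2)) = 23.0868
d((9, 24), (-8, 1)) = 28.6007
d((9, 24), (28, 4)) = 27.5862
d((9, 24), (13, 13)) = 11.7047
d((30, -26), (16, 2)) = 31.305
d((30, -26), (-8, 1)) = 46.6154
d((30, -26), (28, 4)) = 30.0666
d((30, -26), (13, 13)) = 42.5441
d((16, 2), (-8, 1)) = 24.0208
d((16, 2), (28, 4)) = 12.1655
d((16, 2), (13, 13)) = 11.4018 <-- minimum
d((-8, 1), (28, 4)) = 36.1248
d((-8, 1), (13, 13)) = 24.1868
d((28, 4), (13, 13)) = 17.4929

Closest pair: (16, 2) and (13, 13) with distance 11.4018

The closest pair is (16, 2) and (13, 13) with Euclidean distance 11.4018. For 7 points, brute-force pairwise comparison is shown above. For large n, the divide-and-conquer algorithm (sort by x, recurse on halves, check the dividing strip) achieves O(n log n).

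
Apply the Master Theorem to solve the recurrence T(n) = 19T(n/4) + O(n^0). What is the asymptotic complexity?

Master Theorem for T(n) = 19T(n/4) + O(n^0):

a = 19, b = 4, c = 0
log_b(a) = log_4(19) = 2.1240

Case 1: c = 0 < log_4(19) = 2.1240
T(n) = O(n^(log_4 19))

For T(n) = 19T(n/4) + O(n^0): log_4(19) = 2.1240. This is Case 1 of the Master Theorem (c < log_b(a), work dominated by leaves), giving O(n^(log_4 19)).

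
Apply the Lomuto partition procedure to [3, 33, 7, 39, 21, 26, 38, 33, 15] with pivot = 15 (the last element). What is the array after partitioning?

Lomuto partition with pivot = 15:

Initial array: [3, 33, 7, 39, 21, 26, 38, 33, 15]

arr[0]=3 <= 15: swap with position 0, array becomes [3, 33, 7, 39, 21, 26, 38, 33, 15]
arr[1]=33 > 15: no swap
arr[2]=7 <= 15: swap with position 1, array becomes [3, 7, 33, 39, 21, 26, 38, 33, 15]
arr[3]=39 > 15: no swap
arr[4]=21 > 15: no swap
arr[5]=26 > 15: no swap
arr[6]=38 > 15: no swap
arr[7]=33 > 15: no swap

Place pivot at position 2: [3, 7, 15, 39, 21, 26, 38, 33, 33]
Pivot position: 2

After partitioning with pivot 15, the array becomes [3, 7, 15, 39, 21, 26, 38, 33, 33]. The pivot is placed at index 2. All elements to the left of the pivot are <= 15, and all elements to the right are > 15.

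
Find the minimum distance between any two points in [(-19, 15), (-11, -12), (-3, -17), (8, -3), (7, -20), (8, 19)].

Computing all pairwise distances among 6 points:

d((-19, 15), (-11, -12)) = 28.1603
d((-19, 15), (-3, -17)) = 35.7771
d((-19, 15), (8, -3)) = 32.45
d((-19, 15), (7, -20)) = 43.6005
d((-19, 15), (8, 19)) = 27.2947
d((-11, -12), (-3, -17)) = 9.434 <-- minimum
d((-11, -12), (8, -3)) = 21.0238
d((-11, -12), (7, -20)) = 19.6977
d((-11, -12), (8, 19)) = 36.3593
d((-3, -17), (8, -3)) = 17.8045
d((-3, -17), (7, -20)) = 10.4403
d((-3, -17), (8, 19)) = 37.6431
d((8, -3), (7, -20)) = 17.0294
d((8, -3), (8, 19)) = 22.0
d((7, -20), (8, 19)) = 39.0128

Closest pair: (-11, -12) and (-3, -17) with distance 9.434

The closest pair is (-11, -12) and (-3, -17) with Euclidean distance 9.434. For 6 points, brute-force pairwise comparison is shown above. For large n, the divide-and-conquer algorithm (sort by x, recurse on halves, check the dividing strip) achieves O(n log n).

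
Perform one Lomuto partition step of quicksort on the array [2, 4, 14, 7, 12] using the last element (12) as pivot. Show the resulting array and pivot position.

Lomuto partition with pivot = 12:

Initial array: [2, 4, 14, 7, 12]

arr[0]=2 <= 12: swap with position 0, array becomes [2, 4, 14, 7, 12]
arr[1]=4 <= 12: swap with position 1, array becomes [2, 4, 14, 7, 12]
arr[2]=14 > 12: no swap
arr[3]=7 <= 12: swap with position 2, array becomes [2, 4, 7, 14, 12]

Place pivot at position 3: [2, 4, 7, 12, 14]
Pivot position: 3

After partitioning with pivot 12, the array becomes [2, 4, 7, 12, 14]. The pivot is placed at index 3. All elements to the left of the pivot are <= 12, and all elements to the right are > 12.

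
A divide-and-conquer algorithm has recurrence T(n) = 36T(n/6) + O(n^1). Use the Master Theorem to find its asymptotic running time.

Master Theorem for T(n) = 36T(n/6) + O(n^1):

a = 36, b = 6, c = 1
log_b(a) = log_6(36) = 2.0000

Case 1: c = 1 < log_6(36) = 2.0000
T(n) = O(n^(log_6 36)) = O(n^2)

For T(n) = 36T(n/6) + O(n^1): log_6(36) = 2.0000. This is Case 1 of the Master Theorem (c < log_b(a), work dominated by leaves), giving O(n^2).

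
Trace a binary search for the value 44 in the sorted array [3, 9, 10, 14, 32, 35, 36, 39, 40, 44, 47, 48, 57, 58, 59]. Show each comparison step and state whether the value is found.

Binary search for 44 in [3, 9, 10, 14, 32, 35, 36, 39, 40, 44, 47, 48, 57, 58, 59]:

lo=0, hi=14, mid=7, arr[mid]=39 -> 39 < 44, search right half
lo=8, hi=14, mid=11, arr[mid]=48 -> 48 > 44, search left half
lo=8, hi=10, mid=9, arr[mid]=44 -> Found target at index 9!

Binary search finds 44 at index 9 after 3 comparisons. The search repeatedly halves the search space by comparing with the middle element.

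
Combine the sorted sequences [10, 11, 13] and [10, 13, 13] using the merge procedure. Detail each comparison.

Merging process:

Compare 10 vs 10: take 10 from left. Merged: [10]
Compare 11 vs 10: take 10 from right. Merged: [10, 10]
Compare 11 vs 13: take 11 from left. Merged: [10, 10, 11]
Compare 13 vs 13: take 13 from left. Merged: [10, 10, 11, 13]
Append remaining from right: [13, 13]. Merged: [10, 10, 11, 13, 13, 13]

Final merged array: [10, 10, 11, 13, 13, 13]
Total comparisons: 4

The merged array is [10, 10, 11, 13, 13, 13], requiring 4 comparisons. The merge step runs in O(n) time where n is the total number of elements.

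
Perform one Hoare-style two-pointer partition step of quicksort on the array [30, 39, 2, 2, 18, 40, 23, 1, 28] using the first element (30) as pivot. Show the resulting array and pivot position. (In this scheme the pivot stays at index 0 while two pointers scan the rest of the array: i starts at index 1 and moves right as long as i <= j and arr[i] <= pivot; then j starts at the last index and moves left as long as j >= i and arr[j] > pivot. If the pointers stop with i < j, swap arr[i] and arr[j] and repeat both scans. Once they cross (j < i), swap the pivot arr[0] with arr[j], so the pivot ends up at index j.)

Hoare-style two-pointer partition with pivot = 30:

Initial array: [30, 39, 2, 2, 18, 40, 23, 1, 28]

Pointers start at i = 1, j = 8.
i stops at index 1 (arr[1]=39 > 30), j stops at index 8 (arr[8]=28 <= 30): swap arr[1] and arr[8], array becomes [30, 28, 2, 2, 18, 40, 23, 1, 39]
i stops at index 5 (arr[5]=40 > 30), j stops at index 7 (arr[7]=1 <= 30): swap arr[5] and arr[7], array becomes [30, 28, 2, 2, 18, 1, 23, 40, 39]
i ends at 7, j ends at 6: the pointers have crossed (j < i), so scanning stops.

Swap pivot arr[0] with arr[6] to place pivot at position 6: [23, 28, 2, 2, 18, 1, 30, 40, 39]
Pivot position: 6

After partitioning with pivot 30, the array becomes [23, 28, 2, 2, 18, 1, 30, 40, 39]. The pivot is placed at index 6. All elements to the left of the pivot are <= 30, and all elements to the right are > 30.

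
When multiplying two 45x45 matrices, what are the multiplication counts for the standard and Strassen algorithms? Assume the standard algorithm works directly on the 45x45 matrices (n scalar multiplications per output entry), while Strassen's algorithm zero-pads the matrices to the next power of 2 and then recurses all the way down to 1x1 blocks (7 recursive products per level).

Matrix multiplication for 45x45 matrices:

Strassen's algorithm requires power-of-2 dimensions. Pad 45x45 to 64x64 (next power of 2).

Standard algorithm: 45^3 = 91125 multiplications
Strassen's algorithm: 7^(log2(64)) = 7^6 = 117649 multiplications
Difference: 91125 - 117649 = -26524 (Strassen uses MORE here due to padding overhead — for small or just-over-power-of-2 n, padding can outweigh the per-level savings)

Standard: 91125 multiplications (45^3). Strassen: 117649 multiplications (7^6, after padding to 64x64). Strassen reduces 8 recursive multiplications to 7 at each level.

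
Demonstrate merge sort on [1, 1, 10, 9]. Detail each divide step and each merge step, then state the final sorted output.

Merge sort trace:

Split: [1, 1, 10, 9] -> [1, 1] and [10, 9]
  Split: [1, 1] -> [1] and [1]
  Merge: [1] + [1] -> [1, 1]
  Split: [10, 9] -> [10] and [9]
  Merge: [10] + [9] -> [9, 10]
Merge: [1, 1] + [9, 10] -> [1, 1, 9, 10]

Final sorted array: [1, 1, 9, 10]

The merge sort proceeds by recursively splitting the array and merging sorted halves.
After all merges, the sorted array is [1, 1, 9, 10].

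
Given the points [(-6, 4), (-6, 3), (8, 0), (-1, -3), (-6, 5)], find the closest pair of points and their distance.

Computing all pairwise distances among 5 points:

d((-6, 4), (-6, 3)) = 1.0 <-- minimum
d((-6, 4), (8, 0)) = 14.5602
d((-6, 4), (-1, -3)) = 8.6023
d((-6, 4), (-6, 5)) = 1.0 <-- minimum
d((-6, 3), (8, 0)) = 14.3178
d((-6, 3), (-1, -3)) = 7.8102
d((-6, 3), (-6, 5)) = 2.0
d((8, 0), (-1, -3)) = 9.4868
d((8, 0), (-6, 5)) = 14.8661
d((-1, -3), (-6, 5)) = 9.434

Minimum distance: 1.0 (tie among 2 pairs: (-6, 4) and (-6, 3); (-6, 4) and (-6, 5))

The minimum Euclidean distance is 1.0. There is a tie: 2 pairs achieve this minimum — (-6, 4) and (-6, 3); (-6, 4) and (-6, 5). Any of these is a valid closest pair. For 5 points, brute-force pairwise comparison is shown above. For large n, the divide-and-conquer algorithm (sort by x, recurse on halves, check the dividing strip) achieves O(n log n).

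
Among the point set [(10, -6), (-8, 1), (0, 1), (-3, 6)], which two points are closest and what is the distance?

Computing all pairwise distances among 4 points:

d((10, -6), (-8, 1)) = 19.3132
d((10, -6), (0, 1)) = 12.2066
d((10, -6), (-3, 6)) = 17.6918
d((-8, 1), (0, 1)) = 8.0
d((-8, 1), (-3, 6)) = 7.0711
d((0, 1), (-3, 6)) = 5.831 <-- minimum

Closest pair: (0, 1) and (-3, 6) with distance 5.831

The closest pair is (0, 1) and (-3, 6) with Euclidean distance 5.831. For 4 points, brute-force pairwise comparison is shown above. For large n, the divide-and-conquer algorithm (sort by x, recurse on halves, check the dividing strip) achieves O(n log n).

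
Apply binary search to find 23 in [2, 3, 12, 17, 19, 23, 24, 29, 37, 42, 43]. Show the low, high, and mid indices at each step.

Binary search for 23 in [2, 3, 12, 17, 19, 23, 24, 29, 37, 42, 43]:

lo=0, hi=10, mid=5, arr[mid]=23 -> Found target at index 5!

Binary search finds 23 at index 5 after 1 comparisons. The search repeatedly halves the search space by comparing with the middle element.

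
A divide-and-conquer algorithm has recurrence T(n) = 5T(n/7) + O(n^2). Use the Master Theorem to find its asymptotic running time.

Master Theorem for T(n) = 5T(n/7) + O(n^2):

a = 5, b = 7, c = 2
log_b(a) = log_7(5) = 0.8271

Case 3: c = 2 > log_7(5) = 0.8271
T(n) = O(n^2) = O(n^2)

For T(n) = 5T(n/7) + O(n^2): log_7(5) = 0.8271. This is Case 3 of the Master Theorem (c > log_b(a), work dominated by root), giving O(n^2).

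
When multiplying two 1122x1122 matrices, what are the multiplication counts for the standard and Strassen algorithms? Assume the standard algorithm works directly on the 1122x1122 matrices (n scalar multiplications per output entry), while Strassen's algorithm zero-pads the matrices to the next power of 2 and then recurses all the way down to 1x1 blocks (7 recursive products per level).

Matrix multiplication for 1122x1122 matrices:

Strassen's algorithm requires power-of-2 dimensions. Pad 1122x1122 to 2048x2048 (next power of 2).

Standard algorithm: 1122^3 = 1412467848 multiplications
Strassen's algorithm: 7^(log2(2048)) = 7^11 = 1977326743 multiplications
Difference: 1412467848 - 1977326743 = -564858895 (Strassen uses MORE here due to padding overhead — for small or just-over-power-of-2 n, padding can outweigh the per-level savings)

Standard: 1412467848 multiplications (1122^3). Strassen: 1977326743 multiplications (7^11, after padding to 2048x2048). Strassen reduces 8 recursive multiplications to 7 at each level.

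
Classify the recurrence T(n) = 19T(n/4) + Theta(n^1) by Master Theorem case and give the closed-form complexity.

Master Theorem for T(n) = 19T(n/4) + O(n^1):

a = 19, b = 4, c = 1
log_b(a) = log_4(19) = 2.1240

Case 1: c = 1 < log_4(19) = 2.1240
T(n) = O(n^(log_4 19))

For T(n) = 19T(n/4) + O(n^1): log_4(19) = 2.1240. This is Case 1 of the Master Theorem (c < log_b(a), work dominated by leaves), giving O(n^(log_4 19)).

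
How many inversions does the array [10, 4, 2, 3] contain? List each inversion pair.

Finding inversions in [10, 4, 2, 3]:

(0, 1): arr[0]=10 > arr[1]=4
(0, 2): arr[0]=10 > arr[2]=2
(0, 3): arr[0]=10 > arr[3]=3
(1, 2): arr[1]=4 > arr[2]=2
(1, 3): arr[1]=4 > arr[3]=3

Total inversions: 5

The array has 5 inversion(s): (0,1), (0,2), (0,3), (1,2), (1,3). Each pair (i,j) satisfies i < j and arr[i] > arr[j].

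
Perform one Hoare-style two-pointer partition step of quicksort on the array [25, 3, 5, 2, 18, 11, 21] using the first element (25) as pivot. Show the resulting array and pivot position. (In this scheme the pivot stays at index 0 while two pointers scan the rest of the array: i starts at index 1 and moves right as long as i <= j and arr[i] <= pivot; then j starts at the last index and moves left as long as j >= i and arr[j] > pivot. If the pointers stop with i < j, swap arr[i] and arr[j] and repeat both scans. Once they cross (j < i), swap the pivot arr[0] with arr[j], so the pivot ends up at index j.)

Hoare-style two-pointer partition with pivot = 25:

Initial array: [25, 3, 5, 2, 18, 11, 21]

Pointers start at i = 1, j = 6.
i ends at 7, j ends at 6: the pointers have crossed (j < i), so scanning stops.

Swap pivot arr[0] with arr[6] to place pivot at position 6: [21, 3, 5, 2, 18, 11, 25]
Pivot position: 6

After partitioning with pivot 25, the array becomes [21, 3, 5, 2, 18, 11, 25]. The pivot is placed at index 6. All elements to the left of the pivot are <= 25, and all elements to the right are > 25.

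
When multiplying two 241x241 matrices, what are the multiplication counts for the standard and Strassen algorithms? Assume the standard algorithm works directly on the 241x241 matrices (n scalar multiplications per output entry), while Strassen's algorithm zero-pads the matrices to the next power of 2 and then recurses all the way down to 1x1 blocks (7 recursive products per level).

Matrix multiplication for 241x241 matrices:

Strassen's algorithm requires power-of-2 dimensions. Pad 241x241 to 256x256 (next power of 2).

Standard algorithm: 241^3 = 13997521 multiplications
Strassen's algorithm: 7^(log2(256)) = 7^8 = 5764801 multiplications
Savings: 13997521 - 5764801 = 8232720 multiplications

Standard: 13997521 multiplications (241^3). Strassen: 5764801 multiplications (7^8, after padding to 256x256). Strassen reduces 8 recursive multiplications to 7 at each level.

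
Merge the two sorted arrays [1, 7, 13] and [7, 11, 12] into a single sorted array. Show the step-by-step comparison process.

Merging process:

Compare 1 vs 7: take 1 from left. Merged: [1]
Compare 7 vs 7: take 7 from left. Merged: [1, 7]
Compare 13 vs 7: take 7 from right. Merged: [1, 7, 7]
Compare 13 vs 11: take 11 from right. Merged: [1, 7, 7, 11]
Compare 13 vs 12: take 12 from right. Merged: [1, 7, 7, 11, 12]
Append remaining from left: [13]. Merged: [1, 7, 7, 11, 12, 13]

Final merged array: [1, 7, 7, 11, 12, 13]
Total comparisons: 5

The merged array is [1, 7, 7, 11, 12, 13], requiring 5 comparisons. The merge step runs in O(n) time where n is the total number of elements.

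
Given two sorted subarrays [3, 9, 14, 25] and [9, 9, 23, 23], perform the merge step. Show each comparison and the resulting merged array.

Merging process:

Compare 3 vs 9: take 3 from left. Merged: [3]
Compare 9 vs 9: take 9 from left. Merged: [3, 9]
Compare 14 vs 9: take 9 from right. Merged: [3, 9, 9]
Compare 14 vs 9: take 9 from right. Merged: [3, 9, 9, 9]
Compare 14 vs 23: take 14 from left. Merged: [3, 9, 9, 9, 14]
Compare 25 vs 23: take 23 from right. Merged: [3, 9, 9, 9, 14, 23]
Compare 25 vs 23: take 23 from right. Merged: [3, 9, 9, 9, 14, 23, 23]
Append remaining from left: [25]. Merged: [3, 9, 9, 9, 14, 23, 23, 25]

Final merged array: [3, 9, 9, 9, 14, 23, 23, 25]
Total comparisons: 7

The merged array is [3, 9, 9, 9, 14, 23, 23, 25], requiring 7 comparisons. The merge step runs in O(n) time where n is the total number of elements.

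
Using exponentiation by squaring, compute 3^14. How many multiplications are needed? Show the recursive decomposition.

Computing 3^14 by squaring (build up from 3^1; each line after the first costs one multiplication):

3^1 = 3
3^2 = (3^1)^2 = 3^2 = 9
3^3 = 3 * 3^2 = 3 * 9 = 27
3^6 = (3^3)^2 = 27^2 = 729
3^7 = 3 * 3^6 = 3 * 729 = 2187
3^14 = (3^7)^2 = 2187^2 = 4782969

Result: 4782969
Multiplications needed: 5 (5 lines after 3^1)

3^14 = 4782969. Using exponentiation by squaring, this requires 5 multiplications. The key idea: if the exponent is even, square the half-power; if odd, multiply by the base once.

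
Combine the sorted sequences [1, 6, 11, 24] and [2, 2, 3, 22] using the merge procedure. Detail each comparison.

Merging process:

Compare 1 vs 2: take 1 from left. Merged: [1]
Compare 6 vs 2: take 2 from right. Merged: [1, 2]
Compare 6 vs 2: take 2 from right. Merged: [1, 2, 2]
Compare 6 vs 3: take 3 from right. Merged: [1, 2, 2, 3]
Compare 6 vs 22: take 6 from left. Merged: [1, 2, 2, 3, 6]
Compare 11 vs 22: take 11 from left. Merged: [1, 2, 2, 3, 6, 11]
Compare 24 vs 22: take 22 from right. Merged: [1, 2, 2, 3, 6, 11, 22]
Append remaining from left: [24]. Merged: [1, 2, 2, 3, 6, 11, 22, 24]

Final merged array: [1, 2, 2, 3, 6, 11, 22, 24]
Total comparisons: 7

The merged array is [1, 2, 2, 3, 6, 11, 22, 24], requiring 7 comparisons. The merge step runs in O(n) time where n is the total number of elements.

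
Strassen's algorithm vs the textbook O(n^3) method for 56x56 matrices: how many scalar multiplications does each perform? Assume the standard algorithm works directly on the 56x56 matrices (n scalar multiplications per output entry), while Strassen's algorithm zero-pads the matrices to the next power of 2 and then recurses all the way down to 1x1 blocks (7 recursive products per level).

Matrix multiplication for 56x56 matrices:

Strassen's algorithm requires power-of-2 dimensions. Pad 56x56 to 64x64 (next power of 2).

Standard algorithm: 56^3 = 175616 multiplications
Strassen's algorithm: 7^(log2(64)) = 7^6 = 117649 multiplications
Savings: 175616 - 117649 = 57967 multiplications

Standard: 175616 multiplications (56^3). Strassen: 117649 multiplications (7^6, after padding to 64x64). Strassen reduces 8 recursive multiplications to 7 at each level.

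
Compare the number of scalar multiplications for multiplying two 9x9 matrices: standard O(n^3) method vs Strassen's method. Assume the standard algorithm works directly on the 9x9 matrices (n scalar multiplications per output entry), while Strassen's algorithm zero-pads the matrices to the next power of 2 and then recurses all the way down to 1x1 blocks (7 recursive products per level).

Matrix multiplication for 9x9 matrices:

Strassen's algorithm requires power-of-2 dimensions. Pad 9x9 to 16x16 (next power of 2).

Standard algorithm: 9^3 = 729 multiplications
Strassen's algorithm: 7^(log2(16)) = 7^4 = 2401 multiplications
Difference: 729 - 2401 = -1672 (Strassen uses MORE here due to padding overhead — for small or just-over-power-of-2 n, padding can outweigh the per-level savings)

Standard: 729 multiplications (9^3). Strassen: 2401 multiplications (7^4, after padding to 16x16). Strassen reduces 8 recursive multiplications to 7 at each level.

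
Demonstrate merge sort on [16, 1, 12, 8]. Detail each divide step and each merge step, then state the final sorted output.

Merge sort trace:

Split: [16, 1, 12, 8] -> [16, 1] and [12, 8]
  Split: [16, 1] -> [16] and [1]
  Merge: [16] + [1] -> [1, 16]
  Split: [12, 8] -> [12] and [8]
  Merge: [12] + [8] -> [8, 12]
Merge: [1, 16] + [8, 12] -> [1, 8, 12, 16]

Final sorted array: [1, 8, 12, 16]

The merge sort proceeds by recursively splitting the array and merging sorted halves.
After all merges, the sorted array is [1, 8, 12, 16].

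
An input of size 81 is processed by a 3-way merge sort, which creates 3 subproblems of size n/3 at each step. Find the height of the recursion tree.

For divide and conquer with division factor 3:

Problem sizes at each level:
Level 0: 81
Level 1: 27
Level 2: 9
Level 3: 3
Level 4: 1

The root is level 0 and the size-1 base case is level 4 (the tree spans levels 0 through 4, i.e. 5 levels counting the root), so the depth is the number of divisions: log_3(81) = 4

The recursion tree depth is log_3(81) = 4. At each level, the problem size is divided by 3, so it takes 4 divisions to reduce to a base case of size 1. The algorithm makes 3 recursive calls at each level.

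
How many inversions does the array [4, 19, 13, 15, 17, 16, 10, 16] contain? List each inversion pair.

Finding inversions in [4, 19, 13, 15, 17, 16, 10, 16]:

(1, 2): arr[1]=19 > arr[2]=13
(1, 3): arr[1]=19 > arr[3]=15
(1, 4): arr[1]=19 > arr[4]=17
(1, 5): arr[1]=19 > arr[5]=16
(1, 6): arr[1]=19 > arr[6]=10
(1, 7): arr[1]=19 > arr[7]=16
(2, 6): arr[2]=13 > arr[6]=10
(3, 6): arr[3]=15 > arr[6]=10
(4, 5): arr[4]=17 > arr[5]=16
(4, 6): arr[4]=17 > arr[6]=10
(4, 7): arr[4]=17 > arr[7]=16
(5, 6): arr[5]=16 > arr[6]=10

Total inversions: 12

The array has 12 inversion(s): (1,2), (1,3), (1,4), (1,5), (1,6), (1,7), (2,6), (3,6), (4,5), (4,6), (4,7), (5,6). Each pair (i,j) satisfies i < j and arr[i] > arr[j].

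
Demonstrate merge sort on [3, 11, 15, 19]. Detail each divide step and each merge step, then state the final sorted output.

Merge sort trace:

Split: [3, 11, 15, 19] -> [3, 11] and [15, 19]
  Split: [3, 11] -> [3] and [11]
  Merge: [3] + [11] -> [3, 11]
  Split: [15, 19] -> [15] and [19]
  Merge: [15] + [19] -> [15, 19]
Merge: [3, 11] + [15, 19] -> [3, 11, 15, 19]

Final sorted array: [3, 11, 15, 19]

The merge sort proceeds by recursively splitting the array and merging sorted halves.
After all merges, the sorted array is [3, 11, 15, 19].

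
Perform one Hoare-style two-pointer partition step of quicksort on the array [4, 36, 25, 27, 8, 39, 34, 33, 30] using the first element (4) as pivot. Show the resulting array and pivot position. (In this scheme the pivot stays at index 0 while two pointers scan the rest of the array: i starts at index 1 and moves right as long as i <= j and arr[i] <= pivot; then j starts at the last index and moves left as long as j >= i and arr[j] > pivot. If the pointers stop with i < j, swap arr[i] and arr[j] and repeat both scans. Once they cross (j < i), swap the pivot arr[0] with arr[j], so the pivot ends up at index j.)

Hoare-style two-pointer partition with pivot = 4:

Initial array: [4, 36, 25, 27, 8, 39, 34, 33, 30]

Pointers start at i = 1, j = 8.
i ends at 1, j ends at 0: the pointers have crossed (j < i), so scanning stops.

j = 0, so swapping arr[0] with arr[j] leaves the pivot at position 0: [4, 36, 25, 27, 8, 39, 34, 33, 30]
Pivot position: 0

After partitioning with pivot 4, the array becomes [4, 36, 25, 27, 8, 39, 34, 33, 30]. The pivot is placed at index 0. All elements to the left of the pivot are <= 4, and all elements to the right are > 4.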